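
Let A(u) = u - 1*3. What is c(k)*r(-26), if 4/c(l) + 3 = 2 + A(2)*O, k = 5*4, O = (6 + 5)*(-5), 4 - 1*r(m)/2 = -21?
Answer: 100/27 ≈ 3.7037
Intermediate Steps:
r(m) = 50 (r(m) = 8 - 2*(-21) = 8 + 42 = 50)
O = -55 (O = 11*(-5) = -55)
A(u) = -3 + u (A(u) = u - 3 = -3 + u)
k = 20
c(l) = 2/27 (c(l) = 4/(-3 + (2 + (-3 + 2)*(-55))) = 4/(-3 + (2 - 1*(-55))) = 4/(-3 + (2 + 55)) = 4/(-3 + 57) = 4/54 = 4*(1/54) = 2/27)
c(k)*r(-26) = (2/27)*50 = 100/27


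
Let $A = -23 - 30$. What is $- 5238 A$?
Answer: $277614$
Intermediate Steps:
$A = -53$
$- 5238 A = \left(-5238\right) \left(-53\right) = 277614$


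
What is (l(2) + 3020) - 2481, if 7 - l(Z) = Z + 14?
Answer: 530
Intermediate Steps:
l(Z) = -7 - Z (l(Z) = 7 - (Z + 14) = 7 - (14 + Z) = 7 + (-14 - Z) = -7 - Z)
(l(2) + 3020) - 2481 = ((-7 - 1*2) + 3020) - 2481 = ((-7 - 2) + 3020) - 2481 = (-9 + 3020) - 2481 = 3011 - 2481 = 530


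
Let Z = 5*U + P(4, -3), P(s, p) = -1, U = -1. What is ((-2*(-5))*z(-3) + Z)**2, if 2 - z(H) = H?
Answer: 1936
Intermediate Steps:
z(H) = 2 - H
Z = -6 (Z = 5*(-1) - 1 = -5 - 1 = -6)
((-2*(-5))*z(-3) + Z)**2 = ((-2*(-5))*(2 - 1*(-3)) - 6)**2 = (10*(2 + 3) - 6)**2 = (10*5 - 6)**2 = (50 - 6)**2 = 44**2 = 1936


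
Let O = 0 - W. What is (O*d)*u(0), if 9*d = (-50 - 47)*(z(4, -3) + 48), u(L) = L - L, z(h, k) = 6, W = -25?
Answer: 0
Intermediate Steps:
u(L) = 0
O = 25 (O = 0 - 1*(-25) = 0 + 25 = 25)
d = -582 (d = ((-50 - 47)*(6 + 48))/9 = (-97*54)/9 = (1/9)*(-5238) = -582)
(O*d)*u(0) = (25*(-582))*0 = -14550*0 = 0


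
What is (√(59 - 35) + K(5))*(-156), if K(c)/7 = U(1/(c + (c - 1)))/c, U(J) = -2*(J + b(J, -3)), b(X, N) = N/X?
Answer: -176176/15 - 312*√6 ≈ -12509.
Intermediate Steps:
U(J) = -2*J + 6/J (U(J) = -2*(J - 3/J) = -2*J + 6/J)
K(c) = 7*(-6 - 2/(-1 + 2*c) + 12*c)/c (K(c) = 7*((-2/(c + (c - 1)) + 6/(1/(c + (c - 1))))/c) = 7*((-2/(c + (-1 + c)) + 6/(1/(c + (-1 + c))))/c) = 7*((-2/(-1 + 2*c) + 6/(1/(-1 + 2*c)))/c) = 7*((-2/(-1 + 2*c) + 6*(-1 + 2*c))/c) = 7*((-2/(-1 + 2*c) + (-6 + 12*c))/c) = 7*((-6 - 2/(-1 + 2*c) + 12*c)/c) = 7*(-6 - 2/(-1 + 2*c) + 12*c)/c)
(√(59 - 35) + K(5))*(-156) = (√(59 - 35) + 28*(1 - 6*5 + 6*5²)/(5*(-1 + 2*5)))*(-156) = (√24 + 28*(⅕)*(1 - 30 + 6*25)/(-1 + 10))*(-156) = (2*√6 + 28*(⅕)*(1 - 30 + 150)/9)*(-156) = (2*√6 + 28*(⅕)*(⅑)*121)*(-156) = (2*√6 + 3388/45)*(-156) = (3388/45 + 2*√6)*(-156) = -176176/15 - 312*√6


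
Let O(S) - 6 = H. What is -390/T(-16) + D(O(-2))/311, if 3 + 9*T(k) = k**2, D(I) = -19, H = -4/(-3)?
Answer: -1096417/78683 ≈ -13.935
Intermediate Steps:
H = 4/3 (H = -4*(-1/3) = 4/3 ≈ 1.3333)
O(S) = 22/3 (O(S) = 6 + 4/3 = 22/3)
T(k) = -1/3 + k**2/9
-390/T(-16) + D(O(-2))/311 = -390/(-1/3 + (1/9)*(-16)**2) - 19/311 = -390/(-1/3 + (1/9)*256) - 19*1/311 = -390/(-1/3 + 256/9) - 19/311 = -390/253/9 - 19/311 = -390*9/253 - 19/311 = -3510/253 - 19/311 = -1096417/78683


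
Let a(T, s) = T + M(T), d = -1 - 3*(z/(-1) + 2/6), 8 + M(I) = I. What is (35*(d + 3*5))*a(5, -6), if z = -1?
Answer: 700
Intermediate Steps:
M(I) = -8 + I
d = -5 (d = -1 - 3*(-1/(-1) + 2/6) = -1 - 3*(-1*(-1) + 2*(⅙)) = -1 - 3*(1 + ⅓) = -1 - 3*4/3 = -1 - 4 = -5)
a(T, s) = -8 + 2*T (a(T, s) = T + (-8 + T) = -8 + 2*T)
(35*(d + 3*5))*a(5, -6) = (35*(-5 + 3*5))*(-8 + 2*5) = (35*(-5 + 15))*(-8 + 10) = (35*10)*2 = 350*2 = 700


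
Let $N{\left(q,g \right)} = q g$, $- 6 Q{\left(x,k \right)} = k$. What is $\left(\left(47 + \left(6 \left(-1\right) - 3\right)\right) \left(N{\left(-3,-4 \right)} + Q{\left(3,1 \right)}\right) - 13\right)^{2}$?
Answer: $\frac{1716100}{9} \approx 1.9068 \cdot 10^{5}$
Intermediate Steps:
$Q{\left(x,k \right)} = - \frac{k}{6}$
$N{\left(q,g \right)} = g q$
$\left(\left(47 + \left(6 \left(-1\right) - 3\right)\right) \left(N{\left(-3,-4 \right)} + Q{\left(3,1 \right)}\right) - 13\right)^{2} = \left(\left(47 + \left(6 \left(-1\right) - 3\right)\right) \left(\left(-4\right) \left(-3\right) - \frac{1}{6}\right) - 13\right)^{2} = \left(\left(47 - 9\right) \left(12 - \frac{1}{6}\right) - 13\right)^{2} = \left(\left(47 - 9\right) \frac{71}{6} - 13\right)^{2} = \left(38 \cdot \frac{71}{6} - 13\right)^{2} = \left(\frac{1349}{3} - 13\right)^{2} = \left(\frac{1310}{3}\right)^{2} = \frac{1716100}{9}$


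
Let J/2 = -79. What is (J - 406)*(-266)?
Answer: 150024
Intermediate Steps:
J = -158 (J = 2*(-79) = -158)
(J - 406)*(-266) = (-158 - 406)*(-266) = -564*(-266) = 150024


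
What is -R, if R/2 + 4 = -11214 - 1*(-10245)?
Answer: 1946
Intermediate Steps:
R = -1946 (R = -8 + 2*(-11214 - 1*(-10245)) = -8 + 2*(-11214 + 10245) = -8 + 2*(-969) = -8 - 1938 = -1946)
-R = -1*(-1946) = 1946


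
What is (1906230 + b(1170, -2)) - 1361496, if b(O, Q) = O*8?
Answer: 554094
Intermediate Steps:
b(O, Q) = 8*O
(1906230 + b(1170, -2)) - 1361496 = (1906230 + 8*1170) - 1361496 = (1906230 + 9360) - 1361496 = 1915590 - 1361496 = 554094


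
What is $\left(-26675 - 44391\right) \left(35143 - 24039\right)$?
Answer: $-789116864$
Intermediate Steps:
$\left(-26675 - 44391\right) \left(35143 - 24039\right) = \left(-71066\right) 11104 = -789116864$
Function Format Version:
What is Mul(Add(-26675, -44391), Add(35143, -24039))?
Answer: -789116864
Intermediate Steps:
Mul(Add(-26675, -44391), Add(35143, -24039)) = Mul(-71066, 11104) = -789116864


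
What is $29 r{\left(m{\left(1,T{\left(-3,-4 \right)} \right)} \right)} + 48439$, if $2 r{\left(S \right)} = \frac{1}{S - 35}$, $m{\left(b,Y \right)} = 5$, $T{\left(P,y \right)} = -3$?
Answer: $\frac{2906311}{60} \approx 48439.0$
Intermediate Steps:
$r{\left(S \right)} = \frac{1}{2 \left(-35 + S\right)}$ ($r{\left(S \right)} = \frac{1}{2 \left(S - 35\right)} = \frac{1}{2 \left(-35 + S\right)}$)
$29 r{\left(m{\left(1,T{\left(-3,-4 \right)} \right)} \right)} + 48439 = 29 \frac{1}{2 \left(-35 + 5\right)} + 48439 = 29 \frac{1}{2 \left(-30\right)} + 48439 = 29 \cdot \frac{1}{2} \left(- \frac{1}{30}\right) + 48439 = 29 \left(- \frac{1}{60}\right) + 48439 = - \frac{29}{60} + 48439 = \frac{2906311}{60}$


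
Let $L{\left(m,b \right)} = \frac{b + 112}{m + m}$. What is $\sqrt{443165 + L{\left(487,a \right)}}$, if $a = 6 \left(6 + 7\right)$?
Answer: $\frac{65 \sqrt{24876934}}{487} \approx 665.71$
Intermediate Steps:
$a = 78$ ($a = 6 \cdot 13 = 78$)
$L{\left(m,b \right)} = \frac{112 + b}{2 m}$
$\sqrt{443165 + L{\left(487,a \right)}} = \sqrt{443165 + \frac{112 + 78}{2 \cdot 487}} = \sqrt{443165 + \frac{1}{2} \cdot \frac{1}{487} \cdot 190} = \sqrt{443165 + \frac{95}{487}} = \sqrt{\frac{215821450}{487}} = \frac{65 \sqrt{24876934}}{487}$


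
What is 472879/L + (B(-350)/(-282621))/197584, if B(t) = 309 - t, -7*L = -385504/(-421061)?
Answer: -694914325809958969529/192206056339488 ≈ -3.6155e+6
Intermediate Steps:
L = -55072/421061 (L = -(-55072)/(-421061) = -(-55072)*(-1)/421061 = -1/7*385504/421061 = -55072/421061 ≈ -0.13079)
472879/L + (B(-350)/(-282621))/197584 = 472879/(-55072/421061) + ((309 - 1*(-350))/(-282621))/197584 = 472879*(-421061/55072) + ((309 + 350)*(-1/282621))*(1/197584) = -199110904619/55072 + (659*(-1/282621))*(1/197584) = -199110904619/55072 - 659/282621*1/197584 = -199110904619/55072 - 659/55841387664 = -694914325809958969529/192206056339488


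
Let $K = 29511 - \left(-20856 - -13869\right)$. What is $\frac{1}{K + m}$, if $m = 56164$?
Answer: $\frac{1}{92662} \approx 1.0792 \cdot 10^{-5}$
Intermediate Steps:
$K = 36498$ ($K = 29511 - \left(-20856 + 13869\right) = 29511 - -6987 = 29511 + 6987 = 36498$)
$\frac{1}{K + m} = \frac{1}{36498 + 56164} = \frac{1}{92662}$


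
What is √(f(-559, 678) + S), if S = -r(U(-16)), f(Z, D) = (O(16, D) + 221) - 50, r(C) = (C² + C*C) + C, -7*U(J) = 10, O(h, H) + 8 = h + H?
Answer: √41863/7 ≈ 29.229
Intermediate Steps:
O(h, H) = -8 + H + h (O(h, H) = -8 + (h + H) = -8 + (H + h) = -8 + H + h)
U(J) = -10/7 (U(J) = -⅐*10 = -10/7)
r(C) = C + 2*C² (r(C) = (C² + C²) + C = 2*C² + C = C + 2*C²)
f(Z, D) = 179 + D (f(Z, D) = ((-8 + D + 16) + 221) - 50 = ((8 + D) + 221) - 50 = (229 + D) - 50 = 179 + D)
S = -130/49 (S = -(-10)*(1 + 2*(-10/7))/7 = -(-10)*(1 - 20/7)/7 = -(-10)*(-13)/(7*7) = -1*130/49 = -130/49 ≈ -2.6531)
√(f(-559, 678) + S) = √((179 + 678) - 130/49) = √(857 - 130/49) = √(41863/49) = √41863/7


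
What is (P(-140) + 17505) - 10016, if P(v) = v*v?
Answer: 27089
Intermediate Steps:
P(v) = v**2
(P(-140) + 17505) - 10016 = ((-140)**2 + 17505) - 10016 = (19600 + 17505) - 10016 = 37105 - 10016 = 27089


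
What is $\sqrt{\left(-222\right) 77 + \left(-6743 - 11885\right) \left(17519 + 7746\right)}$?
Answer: $i \sqrt{470653514} \approx 21695.0 i$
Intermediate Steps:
$\sqrt{\left(-222\right) 77 + \left(-6743 - 11885\right) \left(17519 + 7746\right)} = \sqrt{-17094 - 470636420} = \sqrt{-470653514} = i \sqrt{470653514}$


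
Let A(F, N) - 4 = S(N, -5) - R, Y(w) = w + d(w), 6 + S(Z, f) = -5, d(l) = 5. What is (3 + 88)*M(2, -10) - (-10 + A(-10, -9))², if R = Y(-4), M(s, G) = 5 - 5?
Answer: -324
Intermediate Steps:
M(s, G) = 0
S(Z, f) = -11 (S(Z, f) = -6 - 5 = -11)
Y(w) = 5 + w (Y(w) = w + 5 = 5 + w)
R = 1 (R = 5 - 4 = 1)
A(F, N) = -8 (A(F, N) = 4 + (-11 - 1*1) = 4 + (-11 - 1) = 4 - 12 = -8)
(3 + 88)*M(2, -10) - (-10 + A(-10, -9))² = (3 + 88)*0 - (-10 - 8)² = 91*0 - 1*(-18)² = 0 - 1*324 = 0 - 324 = -324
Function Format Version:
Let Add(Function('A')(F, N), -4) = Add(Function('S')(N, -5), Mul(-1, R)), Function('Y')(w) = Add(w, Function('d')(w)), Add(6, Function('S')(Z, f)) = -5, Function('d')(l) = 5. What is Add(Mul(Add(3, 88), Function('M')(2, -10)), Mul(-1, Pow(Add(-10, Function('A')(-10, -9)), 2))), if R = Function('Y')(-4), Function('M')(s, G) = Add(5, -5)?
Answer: -324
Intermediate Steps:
Function('M')(s, G) = 0
Function('S')(Z, f) = -11 (Function('S')(Z, f) = Add(-6, -5) = -11)
Function('Y')(w) = Add(5, w) (Function('Y')(w) = Add(w, 5) = Add(5, w))
R = 1 (R = Add(5, -4) = 1)
Function('A')(F, N) = -8 (Function('A')(F, N) = Add(4, Add(-11, Mul(-1, 1))) = Add(4, Add(-11, -1)) = Add(4, -12) = -8)
Add(Mul(Add(3, 88), Function('M')(2, -10)), Mul(-1, Pow(Add(-10, Function('A')(-10, -9)), 2))) = Add(Mul(Add(3, 88), 0), Mul(-1, Pow(Add(-10, -8), 2))) = Add(Mul(91, 0), Mul(-1, Pow(-18, 2))) = Add(0, Mul(-1, 324)) = Add(0, -324) = -324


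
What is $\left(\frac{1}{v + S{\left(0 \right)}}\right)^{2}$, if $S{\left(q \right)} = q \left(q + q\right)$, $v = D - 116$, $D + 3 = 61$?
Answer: $\frac{1}{3364} \approx 0.00029727$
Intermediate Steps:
$D = 58$ ($D = -3 + 61 = 58$)
$v = -58$ ($v = 58 - 116 = -58$)
$S{\left(q \right)} = 2 q^{2}$ ($S{\left(q \right)} = q 2 q = 2 q^{2}$)
$\left(\frac{1}{v + S{\left(0 \right)}}\right)^{2} = \left(\frac{1}{-58 + 2 \cdot 0^{2}}\right)^{2} = \left(\frac{1}{-58 + 2 \cdot 0}\right)^{2} = \left(\frac{1}{-58 + 0}\right)^{2} = \left(\frac{1}{-58}\right)^{2} = \left(- \frac{1}{58}\right)^{2} = \frac{1}{3364}$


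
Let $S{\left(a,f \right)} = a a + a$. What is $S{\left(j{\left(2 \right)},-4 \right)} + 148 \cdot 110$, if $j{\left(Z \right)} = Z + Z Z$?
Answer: $16322$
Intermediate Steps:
$j{\left(Z \right)} = Z + Z^{2}$
$S{\left(a,f \right)} = a + a^{2}$ ($S{\left(a,f \right)} = a^{2} + a = a + a^{2}$)
$S{\left(j{\left(2 \right)},-4 \right)} + 148 \cdot 110 = 2 \left(1 + 2\right) \left(1 + 2 \left(1 + 2\right)\right) + 148 \cdot 110 = 2 \cdot 3 \left(1 + 2 \cdot 3\right) + 16280 = 6 \left(1 + 6\right) + 16280 = 6 \cdot 7 + 16280 = 42 + 16280 = 16322$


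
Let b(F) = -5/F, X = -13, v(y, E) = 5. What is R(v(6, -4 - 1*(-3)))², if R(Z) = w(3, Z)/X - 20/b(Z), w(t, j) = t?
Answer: 66049/169 ≈ 390.82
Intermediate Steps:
R(Z) = -3/13 + 4*Z (R(Z) = 3/(-13) - 20*(-Z/5) = 3*(-1/13) - (-4)*Z = -3/13 + 4*Z)
R(v(6, -4 - 1*(-3)))² = (-3/13 + 4*5)² = (-3/13 + 20)² = (257/13)² = 66049/169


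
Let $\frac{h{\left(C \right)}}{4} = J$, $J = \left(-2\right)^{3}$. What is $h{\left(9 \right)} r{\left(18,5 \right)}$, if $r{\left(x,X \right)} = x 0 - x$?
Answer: $576$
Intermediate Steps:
$r{\left(x,X \right)} = - x$ ($r{\left(x,X \right)} = 0 - x = - x$)
$J = -8$
$h{\left(C \right)} = -32$ ($h{\left(C \right)} = 4 \left(-8\right) = -32$)
$h{\left(9 \right)} r{\left(18,5 \right)} = - 32 \left(\left(-1\right) 18\right) = \left(-32\right) \left(-18\right) = 576$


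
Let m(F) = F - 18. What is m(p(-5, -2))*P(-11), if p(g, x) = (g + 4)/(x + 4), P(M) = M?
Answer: 407/2 ≈ 203.50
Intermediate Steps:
p(g, x) = (4 + g)/(4 + x)
m(F) = -18 + F
m(p(-5, -2))*P(-11) = (-18 + (4 - 5)/(4 - 2))*(-11) = (-18 - 1/2)*(-11) = -37/2*(-11) = 407/2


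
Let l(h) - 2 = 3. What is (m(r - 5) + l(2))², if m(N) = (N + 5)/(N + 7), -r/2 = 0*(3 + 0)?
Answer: 25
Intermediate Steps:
r = 0 (r = -0*(3 + 0) = -0*3 = -2*0 = 0)
l(h) = 5 (l(h) = 2 + 3 = 5)
m(N) = (5 + N)/(7 + N)
(m(r - 5) + l(2))² = ((5 + (0 - 5))/(7 + (0 - 5)) + 5)² = ((5 - 5)/(7 - 5) + 5)² = (0/2 + 5)² = ((½)*0 + 5)² = (0 + 5)² = 5² = 25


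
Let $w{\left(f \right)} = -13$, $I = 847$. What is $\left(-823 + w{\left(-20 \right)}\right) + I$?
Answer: $11$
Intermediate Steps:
$\left(-823 + w{\left(-20 \right)}\right) + I = \left(-823 - 13\right) + 847 = -836 + 847 = 11$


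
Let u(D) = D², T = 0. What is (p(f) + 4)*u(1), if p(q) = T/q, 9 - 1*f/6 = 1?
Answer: 4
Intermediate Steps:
f = 48 (f = 54 - 6*1 = 54 - 6 = 48)
p(q) = 0 (p(q) = 0/q = 0)
(p(f) + 4)*u(1) = (0 + 4)*1² = 4*1 = 4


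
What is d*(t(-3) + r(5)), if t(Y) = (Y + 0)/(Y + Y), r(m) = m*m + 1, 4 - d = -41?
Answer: 2385/2 ≈ 1192.5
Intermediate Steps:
d = 45 (d = 4 - 1*(-41) = 4 + 41 = 45)
r(m) = 1 + m**2 (r(m) = m**2 + 1 = 1 + m**2)
t(Y) = 1/2 (t(Y) = Y/((2*Y)) = Y*(1/(2*Y)) = 1/2)
d*(t(-3) + r(5)) = 45*(1/2 + (1 + 5**2)) = 45*(1/2 + (1 + 25)) = 45*(1/2 + 26) = 45*(53/2) = 2385/2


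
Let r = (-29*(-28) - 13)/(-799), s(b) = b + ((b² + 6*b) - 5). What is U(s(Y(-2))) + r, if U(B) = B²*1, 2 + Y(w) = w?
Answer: 288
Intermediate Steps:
Y(w) = -2 + w
s(b) = -5 + b² + 7*b (s(b) = b + (-5 + b² + 6*b) = -5 + b² + 7*b)
r = -1 (r = (812 - 13)*(-1/799) = 799*(-1/799) = -1)
U(B) = B²
U(s(Y(-2))) + r = (-5 + (-2 - 2)² + 7*(-2 - 2))² - 1 = (-5 + (-4)² + 7*(-4))² - 1 = (-5 + 16 - 28)² - 1 = (-17)² - 1 = 289 - 1 = 288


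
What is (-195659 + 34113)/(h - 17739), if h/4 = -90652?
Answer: 14686/34577 ≈ 0.42473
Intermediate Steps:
h = -362608 (h = 4*(-90652) = -362608)
(-195659 + 34113)/(h - 17739) = (-195659 + 34113)/(-362608 - 17739) = -161546/(-380347) = -161546*(-1/380347) = 14686/34577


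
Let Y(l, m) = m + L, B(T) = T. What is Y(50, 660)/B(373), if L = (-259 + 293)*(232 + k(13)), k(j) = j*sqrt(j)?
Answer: 8548/373 + 442*sqrt(13)/373 ≈ 27.189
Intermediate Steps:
k(j) = j**(3/2)
L = 7888 + 442*sqrt(13) (L = (-259 + 293)*(232 + 13**(3/2)) = 34*(232 + 13*sqrt(13)) = 7888 + 442*sqrt(13) ≈ 9481.7)
Y(l, m) = 7888 + m + 442*sqrt(13) (Y(l, m) = m + (7888 + 442*sqrt(13)) = 7888 + m + 442*sqrt(13))
Y(50, 660)/B(373) = (7888 + 660 + 442*sqrt(13))/373 = (8548 + 442*sqrt(13))*(1/373) = 8548/373 + 442*sqrt(13)/373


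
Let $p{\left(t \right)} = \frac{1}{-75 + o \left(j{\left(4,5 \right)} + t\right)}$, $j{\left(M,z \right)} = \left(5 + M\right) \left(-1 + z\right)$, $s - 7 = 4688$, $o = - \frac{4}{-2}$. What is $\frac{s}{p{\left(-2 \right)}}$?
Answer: $-32865$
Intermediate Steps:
$o = 2$ ($o = \left(-4\right) \left(- \frac{1}{2}\right) = 2$)
$s = 4695$ ($s = 7 + 4688 = 4695$)
$j{\left(M,z \right)} = \left(-1 + z\right) \left(5 + M\right)$
$p{\left(t \right)} = \frac{1}{-3 + 2 t}$ ($p{\left(t \right)} = \frac{1}{-75 + 2 \left(\left(-5 - 4 + 5 \cdot 5 + 4 \cdot 5\right) + t\right)} = \frac{1}{-75 + 2 \left(\left(-5 - 4 + 25 + 20\right) + t\right)} = \frac{1}{-75 + 2 \left(36 + t\right)} = \frac{1}{-75 + \left(72 + 2 t\right)} = \frac{1}{-3 + 2 t}$)
$\frac{s}{p{\left(-2 \right)}} = \frac{4695}{\frac{1}{-3 + 2 \left(-2\right)}} = \frac{4695}{\frac{1}{-3 - 4}} = \frac{4695}{\frac{1}{-7}} = \frac{4695}{- \frac{1}{7}} = 4695 \left(-7\right) = -32865$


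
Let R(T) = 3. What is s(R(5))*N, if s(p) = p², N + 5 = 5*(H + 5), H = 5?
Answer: 405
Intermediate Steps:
N = 45 (N = -5 + 5*(5 + 5) = -5 + 5*10 = -5 + 50 = 45)
s(R(5))*N = 3²*45 = 9*45 = 405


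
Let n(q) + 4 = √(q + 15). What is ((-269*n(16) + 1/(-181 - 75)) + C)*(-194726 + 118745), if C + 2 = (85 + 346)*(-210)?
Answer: 1739631875277/256 + 20438889*√31 ≈ 6.9092e+9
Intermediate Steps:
n(q) = -4 + √(15 + q) (n(q) = -4 + √(q + 15) = -4 + √(15 + q))
C = -90512 (C = -2 + (85 + 346)*(-210) = -2 + 431*(-210) = -2 - 90510 = -90512)
((-269*n(16) + 1/(-181 - 75)) + C)*(-194726 + 118745) = ((-269*(-4 + √(15 + 16)) + 1/(-181 - 75)) - 90512)*(-194726 + 118745) = ((-269*(-4 + √31) + 1/(-256)) - 90512)*(-75981) = (((1076 - 269*√31) - 1/256) - 90512)*(-75981) = ((275455/256 - 269*√31) - 90512)*(-75981) = (-22895617/256 - 269*√31)*(-75981) = 1739631875277/256 + 20438889*√31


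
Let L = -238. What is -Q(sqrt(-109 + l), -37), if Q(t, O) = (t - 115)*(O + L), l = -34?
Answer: -31625 + 275*I*sqrt(143) ≈ -31625.0 + 3288.5*I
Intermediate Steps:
Q(t, O) = (-238 + O)*(-115 + t) (Q(t, O) = (t - 115)*(O - 238) = (-115 + t)*(-238 + O) = (-238 + O)*(-115 + t))
-Q(sqrt(-109 + l), -37) = -(27370 - 238*sqrt(-109 - 34) - 115*(-37) - 37*sqrt(-109 - 34)) = -(27370 - 238*I*sqrt(143) + 4255 - 37*I*sqrt(143)) = -(31625 - 275*I*sqrt(143)) = -31625 + 275*I*sqrt(143)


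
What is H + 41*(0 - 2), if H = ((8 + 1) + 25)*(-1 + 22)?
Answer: 632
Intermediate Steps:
H = 714 (H = (9 + 25)*21 = 34*21 = 714)
H + 41*(0 - 2) = 714 + 41*(0 - 2) = 714 + 41*(-2) = 714 - 82 = 632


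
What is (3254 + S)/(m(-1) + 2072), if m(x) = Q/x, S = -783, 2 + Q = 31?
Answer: 2471/2043 ≈ 1.2095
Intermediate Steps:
Q = 29 (Q = -2 + 31 = 29)
m(x) = 29/x
(3254 + S)/(m(-1) + 2072) = (3254 - 783)/(29/(-1) + 2072) = 2471/(29*(-1) + 2072) = 2471/(-29 + 2072) = 2471/2043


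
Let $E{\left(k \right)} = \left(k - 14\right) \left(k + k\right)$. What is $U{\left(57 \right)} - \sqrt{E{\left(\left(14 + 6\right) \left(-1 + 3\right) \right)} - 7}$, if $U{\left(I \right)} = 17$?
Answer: $17 - \sqrt{2073} \approx -28.53$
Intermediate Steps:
$E{\left(k \right)} = 2 k \left(-14 + k\right)$ ($E{\left(k \right)} = \left(-14 + k\right) 2 k = 2 k \left(-14 + k\right)$)
$U{\left(57 \right)} - \sqrt{E{\left(\left(14 + 6\right) \left(-1 + 3\right) \right)} - 7} = 17 - \sqrt{2 \left(14 + 6\right) \left(-1 + 3\right) \left(-14 + \left(14 + 6\right) \left(-1 + 3\right)\right) - 7} = 17 - \sqrt{2 \cdot 20 \cdot 2 \left(-14 + 20 \cdot 2\right) - 7} = 17 - \sqrt{2 \cdot 40 \left(-14 + 40\right) - 7} = 17 - \sqrt{2 \cdot 40 \cdot 26 - 7} = 17 - \sqrt{2080 - 7} = 17 - \sqrt{2073}$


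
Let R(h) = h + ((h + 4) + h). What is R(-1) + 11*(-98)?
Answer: -1077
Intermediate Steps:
R(h) = 4 + 3*h (R(h) = h + ((4 + h) + h) = h + (4 + 2*h) = 4 + 3*h)
R(-1) + 11*(-98) = (4 + 3*(-1)) + 11*(-98) = (4 - 3) - 1078 = 1 - 1078 = -1077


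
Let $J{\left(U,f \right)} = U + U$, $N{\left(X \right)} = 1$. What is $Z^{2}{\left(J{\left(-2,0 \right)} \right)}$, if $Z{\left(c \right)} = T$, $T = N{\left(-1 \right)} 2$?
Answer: $4$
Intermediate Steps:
$J{\left(U,f \right)} = 2 U$
$T = 2$ ($T = 1 \cdot 2 = 2$)
$Z{\left(c \right)} = 2$
$Z^{2}{\left(J{\left(-2,0 \right)} \right)} = 2^{2} = 4$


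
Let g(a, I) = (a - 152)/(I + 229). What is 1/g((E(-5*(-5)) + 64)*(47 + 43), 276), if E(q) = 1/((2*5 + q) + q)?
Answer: 1010/11219 ≈ 0.090026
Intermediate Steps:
E(q) = 1/(10 + 2*q) (E(q) = 1/((10 + q) + q) = 1/(10 + 2*q))
g(a, I) = (-152 + a)/(229 + I)
1/g((E(-5*(-5)) + 64)*(47 + 43), 276) = 1/((-152 + (1/(2*(5 - 5*(-5))) + 64)*(47 + 43))/(229 + 276)) = 1/((-152 + (1/(2*(5 + 25)) + 64)*90)/505) = 1/((-152 + ((½)/30 + 64)*90)/505) = 1/((-152 + ((½)*(1/30) + 64)*90)/505) = 1/((-152 + (1/60 + 64)*90)/505) = 1/((-152 + (3841/60)*90)/505) = 1/((-152 + 11523/2)/505) = 1/((1/505)*(11219/2)) = 1/(11219/1010) = 1010/11219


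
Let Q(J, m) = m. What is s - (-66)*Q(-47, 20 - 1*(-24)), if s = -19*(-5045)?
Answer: 98759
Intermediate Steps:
s = 95855
s - (-66)*Q(-47, 20 - 1*(-24)) = 95855 - (-66)*(20 - 1*(-24)) = 95855 - (-66)*(20 + 24) = 95855 - (-66)*44 = 95855 - 1*(-2904) = 95855 + 2904 = 98759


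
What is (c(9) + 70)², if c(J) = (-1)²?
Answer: 5041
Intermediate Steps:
c(J) = 1
(c(9) + 70)² = (1 + 70)² = 71² = 5041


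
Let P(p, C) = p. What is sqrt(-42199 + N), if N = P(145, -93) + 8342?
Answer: 28*I*sqrt(43) ≈ 183.61*I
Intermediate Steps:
N = 8487 (N = 145 + 8342 = 8487)
sqrt(-42199 + N) = sqrt(-42199 + 8487) = sqrt(-33712) = 28*I*sqrt(43)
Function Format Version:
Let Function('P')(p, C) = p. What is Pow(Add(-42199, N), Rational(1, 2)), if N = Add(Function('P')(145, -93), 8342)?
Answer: Mul(28, I, Pow(43, Rational(1, 2))) ≈ Mul(183.61, I)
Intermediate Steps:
N = 8487 (N = Add(145, 8342) = 8487)
Pow(Add(-42199, N), Rational(1, 2)) = Pow(Add(-42199, 8487), Rational(1, 2)) = Pow(-33712, Rational(1, 2)) = Mul(28, I, Pow(43, Rational(1, 2)))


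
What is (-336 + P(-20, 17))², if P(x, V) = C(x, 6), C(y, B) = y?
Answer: 126736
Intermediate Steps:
P(x, V) = x
(-336 + P(-20, 17))² = (-336 - 20)² = (-356)² = 126736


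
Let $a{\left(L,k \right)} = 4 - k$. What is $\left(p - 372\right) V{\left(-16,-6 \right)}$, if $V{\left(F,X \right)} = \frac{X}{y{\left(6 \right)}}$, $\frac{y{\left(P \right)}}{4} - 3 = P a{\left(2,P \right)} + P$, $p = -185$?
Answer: $- \frac{557}{2} \approx -278.5$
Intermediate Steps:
$y{\left(P \right)} = 12 + 4 P + 4 P \left(4 - P\right)$ ($y{\left(P \right)} = 12 + 4 \left(P \left(4 - P\right) + P\right) = 12 + 4 \left(P + P \left(4 - P\right)\right) = 12 + \left(4 P + 4 P \left(4 - P\right)\right) = 12 + 4 P + 4 P \left(4 - P\right)$)
$V{\left(F,X \right)} = - \frac{X}{12}$ ($V{\left(F,X \right)} = \frac{X}{12 + 4 \cdot 6 - 24 \left(-4 + 6\right)} = \frac{X}{12 + 24 - 24 \cdot 2} = \frac{X}{12 + 24 - 48} = \frac{X}{-12} = X \left(- \frac{1}{12}\right) = - \frac{X}{12}$)
$\left(p - 372\right) V{\left(-16,-6 \right)} = \left(-185 - 372\right) \left(\left(- \frac{1}{12}\right) \left(-6\right)\right) = \left(-557\right) \frac{1}{2} = - \frac{557}{2}$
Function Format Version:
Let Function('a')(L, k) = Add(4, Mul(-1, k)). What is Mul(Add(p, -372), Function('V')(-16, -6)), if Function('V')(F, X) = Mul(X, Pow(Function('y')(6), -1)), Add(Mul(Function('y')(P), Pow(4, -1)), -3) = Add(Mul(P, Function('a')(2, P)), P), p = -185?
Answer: Rational(-557, 2) ≈ -278.50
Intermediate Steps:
Function('y')(P) = Add(12, Mul(4, P), Mul(4, P, Add(4, Mul(-1, P)))) (Function('y')(P) = Add(12, Mul(4, Add(Mul(P, Add(4, Mul(-1, P))), P))) = Add(12, Mul(4, Add(P, Mul(P, Add(4, Mul(-1, P)))))) = Add(12, Add(Mul(4, P), Mul(4, P, Add(4, Mul(-1, P))))) = Add(12, Mul(4, P), Mul(4, P, Add(4, Mul(-1, P)))))
Function('V')(F, X) = Mul(Rational(-1, 12), X) (Function('V')(F, X) = Mul(X, Pow(Add(12, Mul(4, 6), Mul(-4, 6, Add(-4, 6))), -1)) = Mul(X, Pow(Add(12, 24, Mul(-4, 6, 2)), -1)) = Mul(X, Pow(Add(12, 24, -48), -1)) = Mul(X, Pow(-12, -1)) = Mul(X, Rational(-1, 12)) = Mul(Rational(-1, 12), X))
Mul(Add(p, -372), Function('V')(-16, -6)) = Mul(Add(-185, -372), Mul(Rational(-1, 12), -6)) = Mul(-557, Rational(1, 2)) = Rational(-557, 2)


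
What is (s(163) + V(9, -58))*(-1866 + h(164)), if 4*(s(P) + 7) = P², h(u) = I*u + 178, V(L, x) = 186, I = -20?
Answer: -33887970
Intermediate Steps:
h(u) = 178 - 20*u (h(u) = -20*u + 178 = 178 - 20*u)
s(P) = -7 + P²/4
(s(163) + V(9, -58))*(-1866 + h(164)) = ((-7 + (¼)*163²) + 186)*(-1866 + (178 - 20*164)) = ((-7 + (¼)*26569) + 186)*(-1866 + (178 - 3280)) = ((-7 + 26569/4) + 186)*(-1866 - 3102) = (26541/4 + 186)*(-4968) = (27285/4)*(-4968) = -33887970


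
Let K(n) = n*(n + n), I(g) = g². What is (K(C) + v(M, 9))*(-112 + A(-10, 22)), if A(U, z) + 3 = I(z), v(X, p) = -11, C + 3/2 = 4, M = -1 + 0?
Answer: 1107/2 ≈ 553.50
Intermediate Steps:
M = -1
C = 5/2 (C = -3/2 + 4 = 5/2 ≈ 2.5000)
A(U, z) = -3 + z²
K(n) = 2*n² (K(n) = n*(2*n) = 2*n²)
(K(C) + v(M, 9))*(-112 + A(-10, 22)) = (2*(5/2)² - 11)*(-112 + (-3 + 22²)) = (2*(25/4) - 11)*(-112 + (-3 + 484)) = (25/2 - 11)*(-112 + 481) = (3/2)*369 = 1107/2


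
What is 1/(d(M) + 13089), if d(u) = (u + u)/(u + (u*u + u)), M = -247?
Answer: 245/3206803 ≈ 7.6400e-5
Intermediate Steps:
d(u) = 2*u/(u² + 2*u) (d(u) = (2*u)/(u + (u² + u)) = (2*u)/(u + (u + u²)) = (2*u)/(u² + 2*u) = 2*u/(u² + 2*u))
1/(d(M) + 13089) = 1/(2/(2 - 247) + 13089) = 1/(2/(-245) + 13089) = 1/(2*(-1/245) + 13089) = 1/(-2/245 + 13089) = 1/(3206803/245) = 245/3206803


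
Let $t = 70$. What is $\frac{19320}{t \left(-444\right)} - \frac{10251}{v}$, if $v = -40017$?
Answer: $- \frac{180368}{493543} \approx -0.36546$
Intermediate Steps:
$\frac{19320}{t \left(-444\right)} - \frac{10251}{v} = \frac{19320}{70 \left(-444\right)} - \frac{10251}{-40017} = \frac{19320}{-31080} - - \frac{3417}{13339} = 19320 \left(- \frac{1}{31080}\right) + \frac{3417}{13339} = - \frac{23}{37} + \frac{3417}{13339} = - \frac{180368}{493543}$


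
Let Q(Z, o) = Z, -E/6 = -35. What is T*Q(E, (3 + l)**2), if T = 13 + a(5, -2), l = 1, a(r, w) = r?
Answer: 3780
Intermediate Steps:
E = 210 (E = -6*(-35) = 210)
T = 18 (T = 13 + 5 = 18)
T*Q(E, (3 + l)**2) = 18*210 = 3780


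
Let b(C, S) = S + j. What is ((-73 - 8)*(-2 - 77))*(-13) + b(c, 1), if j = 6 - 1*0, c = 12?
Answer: -83180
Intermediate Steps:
j = 6 (j = 6 + 0 = 6)
b(C, S) = 6 + S (b(C, S) = S + 6 = 6 + S)
((-73 - 8)*(-2 - 77))*(-13) + b(c, 1) = ((-73 - 8)*(-2 - 77))*(-13) + (6 + 1) = -81*(-79)*(-13) + 7 = 6399*(-13) + 7 = -83187 + 7 = -83180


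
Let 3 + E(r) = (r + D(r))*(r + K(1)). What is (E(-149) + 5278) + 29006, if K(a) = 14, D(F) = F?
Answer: 74511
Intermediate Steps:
E(r) = -3 + 2*r*(14 + r) (E(r) = -3 + (r + r)*(r + 14) = -3 + (2*r)*(14 + r) = -3 + 2*r*(14 + r))
(E(-149) + 5278) + 29006 = ((-3 + 2*(-149)² + 28*(-149)) + 5278) + 29006 = ((-3 + 2*22201 - 4172) + 5278) + 29006 = ((-3 + 44402 - 4172) + 5278) + 29006 = (40227 + 5278) + 29006 = 45505 + 29006 = 74511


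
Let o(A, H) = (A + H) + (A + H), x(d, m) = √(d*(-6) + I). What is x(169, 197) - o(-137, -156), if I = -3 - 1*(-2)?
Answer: 586 + I*√1015 ≈ 586.0 + 31.859*I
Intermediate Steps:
I = -1 (I = -3 + 2 = -1)
x(d, m) = √(-1 - 6*d) (x(d, m) = √(d*(-6) - 1) = √(-6*d - 1) = √(-1 - 6*d))
o(A, H) = 2*A + 2*H
x(169, 197) - o(-137, -156) = √(-1 - 6*169) - (2*(-137) + 2*(-156)) = √(-1 - 1014) - (-274 - 312) = √(-1015) - 1*(-586) = I*√1015 + 586 = 586 + I*√1015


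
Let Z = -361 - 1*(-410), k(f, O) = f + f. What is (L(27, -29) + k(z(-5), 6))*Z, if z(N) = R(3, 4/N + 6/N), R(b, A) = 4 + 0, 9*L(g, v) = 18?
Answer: 490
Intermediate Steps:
L(g, v) = 2 (L(g, v) = (1/9)*18 = 2)
R(b, A) = 4
z(N) = 4
k(f, O) = 2*f
Z = 49 (Z = -361 + 410 = 49)
(L(27, -29) + k(z(-5), 6))*Z = (2 + 2*4)*49 = (2 + 8)*49 = 10*49 = 490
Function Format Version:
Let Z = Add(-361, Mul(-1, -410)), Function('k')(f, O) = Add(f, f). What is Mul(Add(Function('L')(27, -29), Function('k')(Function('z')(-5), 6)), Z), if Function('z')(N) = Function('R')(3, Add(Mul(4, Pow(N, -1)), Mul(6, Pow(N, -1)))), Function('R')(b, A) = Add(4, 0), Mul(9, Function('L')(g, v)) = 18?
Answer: 490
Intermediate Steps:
Function('L')(g, v) = 2 (Function('L')(g, v) = Mul(Rational(1, 9), 18) = 2)
Function('R')(b, A) = 4
Function('z')(N) = 4
Function('k')(f, O) = Mul(2, f)
Z = 49 (Z = Add(-361, 410) = 49)
Mul(Add(Function('L')(27, -29), Function('k')(Function('z')(-5), 6)), Z) = Mul(Add(2, Mul(2, 4)), 49) = Mul(Add(2, 8), 49) = Mul(10, 49) = 490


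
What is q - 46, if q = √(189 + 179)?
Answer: -46 + 4*√23 ≈ -26.817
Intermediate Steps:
q = 4*√23 (q = √368 = 4*√23 ≈ 19.183)
q - 46 = 4*√23 - 46 = -46 + 4*√23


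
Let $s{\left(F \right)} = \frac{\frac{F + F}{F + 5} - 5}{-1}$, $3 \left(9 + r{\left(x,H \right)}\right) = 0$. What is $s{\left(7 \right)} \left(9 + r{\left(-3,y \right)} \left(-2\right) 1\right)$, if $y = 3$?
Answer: $\frac{207}{2} \approx 103.5$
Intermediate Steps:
$r{\left(x,H \right)} = -9$ ($r{\left(x,H \right)} = -9 + \frac{1}{3} \cdot 0 = -9 + 0 = -9$)
$s{\left(F \right)} = 5 - \frac{2 F}{5 + F}$ ($s{\left(F \right)} = \left(\frac{2 F}{5 + F} - 5\right) \left(-1\right) = \left(-5 + \frac{2 F}{5 + F}\right) \left(-1\right) = 5 - \frac{2 F}{5 + F}$)
$s{\left(7 \right)} \left(9 + r{\left(-3,y \right)} \left(-2\right) 1\right) = \frac{25 + 3 \cdot 7}{5 + 7} \left(9 + \left(-9\right) \left(-2\right) 1\right) = \frac{25 + 21}{12} \left(9 + 18 \cdot 1\right) = \frac{1}{12} \cdot 46 \left(9 + 18\right) = \frac{23}{6} \cdot 27 = \frac{207}{2}$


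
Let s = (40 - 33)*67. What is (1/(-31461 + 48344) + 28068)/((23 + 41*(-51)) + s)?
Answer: -473872045/26995917 ≈ -17.553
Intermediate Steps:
s = 469 (s = 7*67 = 469)
(1/(-31461 + 48344) + 28068)/((23 + 41*(-51)) + s) = (1/(-31461 + 48344) + 28068)/((23 + 41*(-51)) + 469) = (1/16883 + 28068)/((23 - 2091) + 469) = (1/16883 + 28068)/(-2068 + 469) = (473872045/16883)/(-1599) = (473872045/16883)*(-1/1599) = -473872045/26995917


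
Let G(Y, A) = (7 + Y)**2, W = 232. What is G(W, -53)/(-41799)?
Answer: -57121/41799 ≈ -1.3666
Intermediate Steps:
G(W, -53)/(-41799) = (7 + 232)**2/(-41799) = 239**2*(-1/41799) = 57121*(-1/41799) = -57121/41799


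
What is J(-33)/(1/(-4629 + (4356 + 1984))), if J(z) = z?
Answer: -56463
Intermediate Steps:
J(-33)/(1/(-4629 + (4356 + 1984))) = -33/(1/(-4629 + (4356 + 1984))) = -33/(1/(-4629 + 6340)) = -33/(1/1711) = -33/1/1711 = -33*1711 = -56463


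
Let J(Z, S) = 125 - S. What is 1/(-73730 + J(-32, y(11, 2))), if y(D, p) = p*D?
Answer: -1/73627 ≈ -1.3582e-5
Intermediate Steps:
y(D, p) = D*p
1/(-73730 + J(-32, y(11, 2))) = 1/(-73730 + (125 - 11*2)) = 1/(-73730 + (125 - 1*22)) = 1/(-73730 + (125 - 22)) = 1/(-73730 + 103) = 1/(-73627) = -1/73627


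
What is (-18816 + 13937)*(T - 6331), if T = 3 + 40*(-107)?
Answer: 51756432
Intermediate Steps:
T = -4277 (T = 3 - 4280 = -4277)
(-18816 + 13937)*(T - 6331) = (-18816 + 13937)*(-4277 - 6331) = -4879*(-10608) = 51756432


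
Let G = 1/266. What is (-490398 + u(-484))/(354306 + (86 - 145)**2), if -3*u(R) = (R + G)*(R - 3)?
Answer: -454035445/285514026 ≈ -1.5902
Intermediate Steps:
G = 1/266 ≈ 0.0037594
u(R) = -(-3 + R)*(1/266 + R)/3 (u(R) = -(R + 1/266)*(R - 3)/3 = -(1/266 + R)*(-3 + R)/3 = -(-3 + R)*(1/266 + R)/3)
(-490398 + u(-484))/(354306 + (86 - 145)**2) = (-490398 + (1/266 - 1/3*(-484)**2 + (797/798)*(-484)))/(354306 + (86 - 145)**2) = (-490398 + (1/266 - 1/3*234256 - 192874/399))/(354306 + (-59)**2) = (-490398 + (1/266 - 234256/3 - 192874/399))/(354306 + 3481) = (-490398 - 62697841/798)/357787 = -454035445/798*1/357787 = -454035445/285514026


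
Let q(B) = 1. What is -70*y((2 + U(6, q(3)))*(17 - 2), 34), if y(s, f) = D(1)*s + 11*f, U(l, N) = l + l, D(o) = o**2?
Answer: -40880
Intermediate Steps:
U(l, N) = 2*l
y(s, f) = s + 11*f (y(s, f) = 1**2*s + 11*f = 1*s + 11*f = s + 11*f)
-70*y((2 + U(6, q(3)))*(17 - 2), 34) = -70*((2 + 2*6)*(17 - 2) + 11*34) = -70*((2 + 12)*15 + 374) = -70*(14*15 + 374) = -70*(210 + 374) = -70*584 = -40880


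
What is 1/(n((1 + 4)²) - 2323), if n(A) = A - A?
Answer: -1/2323 ≈ -0.00043048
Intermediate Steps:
n(A) = 0
1/(n((1 + 4)²) - 2323) = 1/(0 - 2323) = 1/(-2323) = -1/2323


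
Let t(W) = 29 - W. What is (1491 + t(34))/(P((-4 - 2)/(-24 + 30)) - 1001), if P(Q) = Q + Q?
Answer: -1486/1003 ≈ -1.4816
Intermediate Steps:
P(Q) = 2*Q
(1491 + t(34))/(P((-4 - 2)/(-24 + 30)) - 1001) = (1491 + (29 - 1*34))/(2*((-4 - 2)/(-24 + 30)) - 1001) = (1491 + (29 - 34))/(2*(-6/6) - 1001) = (1491 - 5)/(2*(-6*⅙) - 1001) = 1486/(2*(-1) - 1001) = 1486/(-2 - 1001) = 1486/(-1003) = 1486*(-1/1003) = -1486/1003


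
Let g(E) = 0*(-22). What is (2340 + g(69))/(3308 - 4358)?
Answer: -78/35 ≈ -2.2286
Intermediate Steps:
g(E) = 0
(2340 + g(69))/(3308 - 4358) = (2340 + 0)/(3308 - 4358) = 2340/(-1050) = 2340*(-1/1050) = -78/35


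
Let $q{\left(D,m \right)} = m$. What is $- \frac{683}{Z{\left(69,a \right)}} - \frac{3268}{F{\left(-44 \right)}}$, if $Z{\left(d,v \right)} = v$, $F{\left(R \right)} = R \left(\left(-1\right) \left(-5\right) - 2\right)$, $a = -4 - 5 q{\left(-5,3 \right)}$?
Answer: $\frac{38062}{627} \approx 60.705$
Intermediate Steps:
$a = -19$ ($a = -4 - 15 = -19$)
$F{\left(R \right)} = 3 R$ ($F{\left(R \right)} = R \left(5 - 2\right) = R 3 = 3 R$)
$- \frac{683}{Z{\left(69,a \right)}} - \frac{3268}{F{\left(-44 \right)}} = - \frac{683}{-19} - \frac{3268}{3 \left(-44\right)} = \left(-683\right) \left(- \frac{1}{19}\right) - \frac{3268}{-132} = \frac{683}{19} - - \frac{817}{33} = \frac{683}{19} + \frac{817}{33} = \frac{38062}{627}$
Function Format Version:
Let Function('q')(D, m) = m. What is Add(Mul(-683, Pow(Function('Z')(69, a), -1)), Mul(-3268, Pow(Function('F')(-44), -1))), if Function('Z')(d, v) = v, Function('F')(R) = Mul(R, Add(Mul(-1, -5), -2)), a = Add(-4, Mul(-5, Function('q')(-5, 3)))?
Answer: Rational(38062, 627) ≈ 60.705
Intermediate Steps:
a = -19 (a = Add(-4, Mul(-5, 3)) = Add(-4, -15) = -19)
Function('F')(R) = Mul(3, R) (Function('F')(R) = Mul(R, Add(5, -2)) = Mul(R, 3) = Mul(3, R))
Add(Mul(-683, Pow(Function('Z')(69, a), -1)), Mul(-3268, Pow(Function('F')(-44), -1))) = Add(Mul(-683, Pow(-19, -1)), Mul(-3268, Pow(Mul(3, -44), -1))) = Add(Mul(-683, Rational(-1, 19)), Mul(-3268, Pow(-132, -1))) = Add(Rational(683, 19), Mul(-3268, Rational(-1, 132))) = Add(Rational(683, 19), Rational(817, 33)) = Rational(38062, 627)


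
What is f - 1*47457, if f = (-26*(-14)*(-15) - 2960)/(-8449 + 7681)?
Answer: -9109639/192 ≈ -47446.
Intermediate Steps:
f = 2105/192 (f = (364*(-15) - 2960)/(-768) = (-5460 - 2960)*(-1/768) = -8420*(-1/768) = 2105/192 ≈ 10.964)
f - 1*47457 = 2105/192 - 1*47457 = 2105/192 - 47457 = -9109639/192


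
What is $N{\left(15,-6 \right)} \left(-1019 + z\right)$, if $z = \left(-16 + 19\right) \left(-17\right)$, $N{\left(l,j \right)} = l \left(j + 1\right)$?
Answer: $80250$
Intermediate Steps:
$N{\left(l,j \right)} = l \left(1 + j\right)$
$z = -51$ ($z = 3 \left(-17\right) = -51$)
$N{\left(15,-6 \right)} \left(-1019 + z\right) = 15 \left(1 - 6\right) \left(-1019 - 51\right) = 15 \left(-5\right) \left(-1070\right) = \left(-75\right) \left(-1070\right) = 80250$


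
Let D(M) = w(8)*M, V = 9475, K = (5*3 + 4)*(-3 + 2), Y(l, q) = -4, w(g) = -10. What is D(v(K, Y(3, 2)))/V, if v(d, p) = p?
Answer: 8/1895 ≈ 0.0042216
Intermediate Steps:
K = -19 (K = (15 + 4)*(-1) = 19*(-1) = -19)
D(M) = -10*M
D(v(K, Y(3, 2)))/V = -10*(-4)/9475 = 40*(1/9475) = 8/1895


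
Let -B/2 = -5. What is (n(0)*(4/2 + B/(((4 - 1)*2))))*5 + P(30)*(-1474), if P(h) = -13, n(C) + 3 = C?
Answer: 19107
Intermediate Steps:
B = 10 (B = -2*(-5) = 10)
n(C) = -3 + C
(n(0)*(4/2 + B/(((4 - 1)*2))))*5 + P(30)*(-1474) = ((-3 + 0)*(4/2 + 10/(((4 - 1)*2))))*5 - 13*(-1474) = -3*(4*(½) + 10/((3*2)))*5 + 19162 = -3*(2 + 10/6)*5 + 19162 = -3*(2 + 10*(⅙))*5 + 19162 = -3*(2 + 5/3)*5 + 19162 = -3*11/3*5 + 19162 = -11*5 + 19162 = -55 + 19162 = 19107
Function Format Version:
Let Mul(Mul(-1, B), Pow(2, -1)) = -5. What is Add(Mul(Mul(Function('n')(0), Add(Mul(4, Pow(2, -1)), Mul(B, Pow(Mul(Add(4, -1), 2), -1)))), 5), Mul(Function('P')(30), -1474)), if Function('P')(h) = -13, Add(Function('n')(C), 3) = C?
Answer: 19107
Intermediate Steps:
B = 10 (B = Mul(-2, -5) = 10)
Function('n')(C) = Add(-3, C)
Add(Mul(Mul(Function('n')(0), Add(Mul(4, Pow(2, -1)), Mul(B, Pow(Mul(Add(4, -1), 2), -1)))), 5), Mul(Function('P')(30), -1474)) = Add(Mul(Mul(Add(-3, 0), Add(Mul(4, Pow(2, -1)), Mul(10, Pow(Mul(Add(4, -1), 2), -1)))), 5), Mul(-13, -1474)) = Add(Mul(Mul(-3, Add(Mul(4, Rational(1, 2)), Mul(10, Pow(Mul(3, 2), -1)))), 5), 19162) = Add(Mul(Mul(-3, Add(2, Mul(10, Pow(6, -1)))), 5), 19162) = Add(Mul(Mul(-3, Add(2, Mul(10, Rational(1, 6)))), 5), 19162) = Add(Mul(Mul(-3, Add(2, Rational(5, 3))), 5), 19162) = Add(Mul(Mul(-3, Rational(11, 3)), 5), 19162) = Add(Mul(-11, 5), 19162) = Add(-55, 19162) = 19107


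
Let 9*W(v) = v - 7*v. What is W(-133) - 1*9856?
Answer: -29302/3 ≈ -9767.3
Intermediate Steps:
W(v) = -2*v/3 (W(v) = (v - 7*v)/9 = (-6*v)/9 = -2*v/3)
W(-133) - 1*9856 = -⅔*(-133) - 1*9856 = 266/3 - 9856 = -29302/3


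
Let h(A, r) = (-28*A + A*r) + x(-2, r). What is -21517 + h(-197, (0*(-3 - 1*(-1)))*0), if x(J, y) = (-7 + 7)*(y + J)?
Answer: -16001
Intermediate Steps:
x(J, y) = 0 (x(J, y) = 0*(J + y) = 0)
h(A, r) = -28*A + A*r (h(A, r) = (-28*A + A*r) + 0 = -28*A + A*r)
-21517 + h(-197, (0*(-3 - 1*(-1)))*0) = -21517 - 197*(-28 + (0*(-3 - 1*(-1)))*0) = -21517 - 197*(-28 + (0*(-3 + 1))*0) = -21517 - 197*(-28 + (0*(-2))*0) = -21517 - 197*(-28 + 0*0) = -21517 - 197*(-28 + 0) = -21517 - 197*(-28) = -21517 + 5516 = -16001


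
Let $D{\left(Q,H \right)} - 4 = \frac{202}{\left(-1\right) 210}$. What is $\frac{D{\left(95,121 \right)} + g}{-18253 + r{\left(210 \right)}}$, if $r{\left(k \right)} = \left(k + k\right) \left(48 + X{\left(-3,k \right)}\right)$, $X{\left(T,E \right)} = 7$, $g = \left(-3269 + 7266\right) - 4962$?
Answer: $- \frac{101006}{508935} \approx -0.19847$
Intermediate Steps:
$g = -965$ ($g = 3997 - 4962 = -965$)
$r{\left(k \right)} = 110 k$ ($r{\left(k \right)} = \left(k + k\right) \left(48 + 7\right) = 2 k 55 = 110 k$)
$D{\left(Q,H \right)} = \frac{319}{105}$ ($D{\left(Q,H \right)} = 4 + \frac{202}{\left(-1\right) 210} = 4 + \frac{202}{-210} = 4 + 202 \left(- \frac{1}{210}\right) = 4 - \frac{101}{105} = \frac{319}{105}$)
$\frac{D{\left(95,121 \right)} + g}{-18253 + r{\left(210 \right)}} = \frac{\frac{319}{105} - 965}{-18253 + 110 \cdot 210} = - \frac{101006}{105 \left(-18253 + 23100\right)} = - \frac{101006}{105 \cdot 4847} = \left(- \frac{101006}{105}\right) \frac{1}{4847} = - \frac{101006}{508935}$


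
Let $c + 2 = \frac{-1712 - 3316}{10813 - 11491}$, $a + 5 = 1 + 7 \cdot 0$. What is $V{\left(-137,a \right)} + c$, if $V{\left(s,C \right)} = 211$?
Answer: $\frac{24455}{113} \approx 216.42$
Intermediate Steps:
$a = -4$ ($a = -5 + \left(1 + 7 \cdot 0\right) = -5 + \left(1 + 0\right) = -5 + 1 = -4$)
$c = \frac{612}{113}$ ($c = -2 + \frac{-1712 - 3316}{10813 - 11491} = -2 - \frac{5028}{-678} = -2 - - \frac{838}{113} = -2 + \frac{838}{113} = \frac{612}{113} \approx 5.4159$)
$V{\left(-137,a \right)} + c = 211 + \frac{612}{113} = \frac{24455}{113}$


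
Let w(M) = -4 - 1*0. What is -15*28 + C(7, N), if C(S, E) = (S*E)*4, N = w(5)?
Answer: -532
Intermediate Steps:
w(M) = -4 (w(M) = -4 + 0 = -4)
N = -4
C(S, E) = 4*E*S (C(S, E) = (E*S)*4 = 4*E*S)
-15*28 + C(7, N) = -15*28 + 4*(-4)*7 = -420 - 112 = -532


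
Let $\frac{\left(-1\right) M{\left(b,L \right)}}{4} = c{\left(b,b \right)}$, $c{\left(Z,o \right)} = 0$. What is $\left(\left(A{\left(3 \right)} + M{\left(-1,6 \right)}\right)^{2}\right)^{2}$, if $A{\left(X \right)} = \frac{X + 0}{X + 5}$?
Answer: $\frac{81}{4096} \approx 0.019775$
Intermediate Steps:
$A{\left(X \right)} = \frac{X}{5 + X}$
$M{\left(b,L \right)} = 0$ ($M{\left(b,L \right)} = \left(-4\right) 0 = 0$)
$\left(\left(A{\left(3 \right)} + M{\left(-1,6 \right)}\right)^{2}\right)^{2} = \left(\left(\frac{3}{5 + 3} + 0\right)^{2}\right)^{2} = \left(\left(\frac{3}{8} + 0\right)^{2}\right)^{2} = \left(\left(\frac{3}{8}\right)^{2}\right)^{2} = \left(\frac{9}{64}\right)^{2} = \frac{81}{4096}$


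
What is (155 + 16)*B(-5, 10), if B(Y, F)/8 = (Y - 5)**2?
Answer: 136800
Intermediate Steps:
B(Y, F) = 8*(-5 + Y)**2 (B(Y, F) = 8*(Y - 5)**2 = 8*(-5 + Y)**2)
(155 + 16)*B(-5, 10) = (155 + 16)*(8*(-5 - 5)**2) = 171*(8*(-10)**2) = 171*(8*100) = 171*800 = 136800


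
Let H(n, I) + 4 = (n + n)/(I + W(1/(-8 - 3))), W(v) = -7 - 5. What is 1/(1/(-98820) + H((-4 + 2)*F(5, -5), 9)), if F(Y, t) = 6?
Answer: 98820/395279 ≈ 0.25000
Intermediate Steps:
W(v) = -12
H(n, I) = -4 + 2*n/(-12 + I) (H(n, I) = -4 + (n + n)/(I - 12) = -4 + (2*n)/(-12 + I) = -4 + 2*n/(-12 + I))
1/(1/(-98820) + H((-4 + 2)*F(5, -5), 9)) = 1/(1/(-98820) + 2*(24 + (-4 + 2)*6 - 2*9)/(-12 + 9)) = 1/(-1/98820 + 2*(24 - 2*6 - 18)/(-3)) = 1/(-1/98820 + 2*(-⅓)*(24 - 12 - 18)) = 1/(-1/98820 + 2*(-⅓)*(-6)) = 1/(-1/98820 + 4) = 1/(395279/98820) = 98820/395279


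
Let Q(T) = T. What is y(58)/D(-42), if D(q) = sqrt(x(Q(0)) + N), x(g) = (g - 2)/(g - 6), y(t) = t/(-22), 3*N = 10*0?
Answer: -29*sqrt(3)/11 ≈ -4.5663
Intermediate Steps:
N = 0 (N = (10*0)/3 = (1/3)*0 = 0)
y(t) = -t/22 (y(t) = t*(-1/22) = -t/22)
x(g) = (-2 + g)/(-6 + g)
D(q) = sqrt(3)/3 (D(q) = sqrt((-2 + 0)/(-6 + 0) + 0) = sqrt(-2/(-6) + 0) = sqrt(-1/6*(-2) + 0) = sqrt(1/3 + 0) = sqrt(1/3) = sqrt(3)/3)
y(58)/D(-42) = (-1/22*58)/((sqrt(3)/3)) = -29*sqrt(3)/11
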